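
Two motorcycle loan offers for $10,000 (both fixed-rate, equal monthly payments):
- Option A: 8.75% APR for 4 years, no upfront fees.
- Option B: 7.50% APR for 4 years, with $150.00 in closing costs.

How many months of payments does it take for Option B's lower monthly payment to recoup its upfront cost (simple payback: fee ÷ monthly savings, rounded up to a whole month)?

Option A: monthly rate = 8.75%/12 = 0.0072917; payment = 10,000 × 0.0072917 / (1 − (1+0.0072917)^−48) = $247.67.
Option B: at 7.50% the monthly rate is 0.0062500, so the payment is 10,000 × 0.0062500 / (1 − 1.0062500^−48) = $241.79.
Monthly savings = $247.67 − $241.79 = $5.88.
Break-even = $150.00 / $5.88 = 25.51 → 26 months.

26 months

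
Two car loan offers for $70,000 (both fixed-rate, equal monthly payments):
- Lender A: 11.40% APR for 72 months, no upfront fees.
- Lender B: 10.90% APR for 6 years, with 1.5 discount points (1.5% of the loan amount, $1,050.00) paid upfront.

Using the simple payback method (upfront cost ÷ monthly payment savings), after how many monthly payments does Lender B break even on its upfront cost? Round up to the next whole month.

59 months

Lender A: monthly rate = 11.4%/12 = 0.0095000; payment = 70,000 × 0.0095000 / (1 − (1+0.0095000)^−72) = $1,346.77.
Lender B: monthly rate = 10.9%/12 = 0.0090833; payment = 70,000 × 0.0090833 / (1 − (1+0.0090833)^−72) = $1,328.80.
Monthly savings = $1,346.77 − $1,328.80 = $17.97.
Break-even = $1,050.00 / $17.97 = 58.43 → 59 months.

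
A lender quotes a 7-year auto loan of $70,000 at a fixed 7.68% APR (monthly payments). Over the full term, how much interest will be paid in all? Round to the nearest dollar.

At 7.68% the monthly rate is 0.0064000, so the payment is 70,000 × 0.0064000 / (1 − 1.0064000^−84) = $1,079.91.
Total paid = 84 × $1,079.91 = $90,712.44; interest = $90,712.44 − $70,000 = $20,712.44.

$20,712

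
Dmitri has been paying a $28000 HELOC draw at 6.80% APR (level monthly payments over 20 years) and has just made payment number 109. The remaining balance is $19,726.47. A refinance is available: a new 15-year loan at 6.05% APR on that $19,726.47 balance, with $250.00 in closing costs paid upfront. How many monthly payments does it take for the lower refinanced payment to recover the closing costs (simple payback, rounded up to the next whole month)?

6 months

Current payment = 28,000 × 6.8%/12 / (1 − (1+0.0056667)^−240) = $213.74.
Refinanced payment = 19,726.47 × 0.0050417 / (1 − (1+0.0050417)^−180) = $167.00.
Monthly savings = $213.74 − $167.00 = $46.74.
Break-even = $250.00 / $46.74 = 5.35 → 6 months.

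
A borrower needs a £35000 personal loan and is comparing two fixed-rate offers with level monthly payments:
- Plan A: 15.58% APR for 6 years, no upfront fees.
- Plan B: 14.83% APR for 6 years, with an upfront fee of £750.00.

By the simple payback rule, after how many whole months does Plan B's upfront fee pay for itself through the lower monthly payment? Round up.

53 months

Plan A: monthly rate = 15.58%/12 = 0.0129833; payment = 35,000 × 0.0129833 / (1 − (1+0.0129833)^−72) = £751.14.
Plan B: monthly rate = 14.83%/12 = 0.0123583; payment = 35,000 × 0.0123583 / (1 − (1+0.0123583)^−72) = £736.85.
Monthly savings = £751.14 − £736.85 = £14.29.
Break-even = £750.00 / £14.29 = 52.48 → 53 months.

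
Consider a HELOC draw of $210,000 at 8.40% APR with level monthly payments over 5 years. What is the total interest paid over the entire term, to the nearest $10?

$47,900

At 8.40% the monthly rate is 0.0070000, so the payment is 210,000 × 0.0070000 / (1 − 1.0070000^−60) = $4,298.36.
Total paid = 60 × $4,298.36 = $257,901.60; interest = $257,901.60 − $210,000 = $47,901.60.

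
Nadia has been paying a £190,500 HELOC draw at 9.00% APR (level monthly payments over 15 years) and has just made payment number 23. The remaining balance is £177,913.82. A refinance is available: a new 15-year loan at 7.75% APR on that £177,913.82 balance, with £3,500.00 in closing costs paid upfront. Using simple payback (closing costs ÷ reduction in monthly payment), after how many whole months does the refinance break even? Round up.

Current payment = 190,500 × 9%/12 / (1 − (1+0.0075000)^−180) = £1,932.18.
Refinanced payment = 177,913.82 × 0.0064583 / (1 − (1+0.0064583)^−180) = £1,674.66.
Monthly savings = £1,932.18 − £1,674.66 = £257.52.
Break-even = £3,500.00 / £257.52 = 13.59 → 14 months.

14 months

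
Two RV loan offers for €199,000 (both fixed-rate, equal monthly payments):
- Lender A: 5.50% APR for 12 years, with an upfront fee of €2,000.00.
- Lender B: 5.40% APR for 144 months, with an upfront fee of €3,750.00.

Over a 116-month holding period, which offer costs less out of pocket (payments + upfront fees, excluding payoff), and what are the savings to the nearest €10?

Lender A by €580

Lender A: monthly rate = 5.5%/12 = 0.0045833; payment = 199,000 × 0.0045833 / (1 − (1+0.0045833)^−144) = €1,890.84.
Lender B: monthly rate = 5.4%/12 = 0.0045000; payment = 199,000 × 0.0045000 / (1 − (1+0.0045000)^−144) = €1,880.72.
Over 116 months: Lender A costs 116 × €1,890.84 + €2,000.00 = €221,337.44; Lender B costs 116 × €1,880.72 + €3,750.00 = €221,913.52.
Lender A is cheaper by €221,913.52 − €221,337.44 = €576.08.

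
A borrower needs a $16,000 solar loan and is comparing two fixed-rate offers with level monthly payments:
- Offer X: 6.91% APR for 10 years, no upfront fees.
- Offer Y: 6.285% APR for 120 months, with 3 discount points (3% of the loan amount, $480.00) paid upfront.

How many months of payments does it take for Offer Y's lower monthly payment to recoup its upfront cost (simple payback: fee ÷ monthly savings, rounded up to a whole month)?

Offer X: at 6.91% the monthly rate is 0.0057583, so the payment is 16,000 × 0.0057583 / (1 − 1.0057583^−120) = $185.03.
Offer Y: monthly rate = 6.285%/12 = 0.0052375; payment = 16,000 × 0.0052375 / (1 − (1+0.0052375)^−120) = $179.93.
Monthly savings = $185.03 − $179.93 = $5.10.
Break-even = $480.00 / $5.10 = 94.12 → 95 months.

95 months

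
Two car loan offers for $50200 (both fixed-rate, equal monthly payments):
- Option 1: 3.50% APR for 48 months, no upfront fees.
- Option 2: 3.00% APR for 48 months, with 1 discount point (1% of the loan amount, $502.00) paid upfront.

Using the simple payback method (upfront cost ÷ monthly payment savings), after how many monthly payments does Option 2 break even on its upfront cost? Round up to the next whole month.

46 months

Option 1: at 3.50% the monthly rate is 0.0029167, so the payment is 50,200 × 0.0029167 / (1 − 1.0029167^−48) = $1,122.27.
Option 2: at 3.00% the monthly rate is 0.0025000, so the payment is 50,200 × 0.0025000 / (1 − 1.0025000^−48) = $1,111.14.
Monthly savings = $1,122.27 − $1,111.14 = $11.13.
Break-even = $502.00 / $11.13 = 45.10 → 46 months.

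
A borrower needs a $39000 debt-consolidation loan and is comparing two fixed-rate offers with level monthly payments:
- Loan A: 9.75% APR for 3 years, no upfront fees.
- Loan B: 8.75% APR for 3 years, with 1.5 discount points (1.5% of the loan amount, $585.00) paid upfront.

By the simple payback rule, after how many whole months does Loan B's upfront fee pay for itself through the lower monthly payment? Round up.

Loan A: at 9.75% the monthly rate is 0.0081250, so the payment is 39,000 × 0.0081250 / (1 − 1.0081250^−36) = $1,253.85.
Loan B: at 8.75% the monthly rate is 0.0072917, so the payment is 39,000 × 0.0072917 / (1 − 1.0072917^−36) = $1,235.66.
Monthly savings = $1,253.85 − $1,235.66 = $18.19.
Break-even = $585.00 / $18.19 = 32.16 → 33 months.

33 months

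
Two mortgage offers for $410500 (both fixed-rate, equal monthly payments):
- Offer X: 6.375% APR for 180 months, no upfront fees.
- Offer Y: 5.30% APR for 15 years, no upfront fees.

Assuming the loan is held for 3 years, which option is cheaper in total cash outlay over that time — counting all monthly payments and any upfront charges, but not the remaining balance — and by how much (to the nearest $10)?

Offer Y by $8,530

Offer X: at 6.375% the monthly rate is 0.0053125, so the payment is 410,500 × 0.0053125 / (1 − 1.0053125^−180) = $3,547.75.
Offer Y: monthly rate = 5.3%/12 = 0.0044167; payment = 410,500 × 0.0044167 / (1 − (1+0.0044167)^−180) = $3,310.72.
Over 36 months: Offer X costs 36 × $3,547.75 = $127,719.00; Offer Y costs 36 × $3,310.72 = $119,185.92.
Offer Y is cheaper by $127,719.00 − $119,185.92 = $8,533.08.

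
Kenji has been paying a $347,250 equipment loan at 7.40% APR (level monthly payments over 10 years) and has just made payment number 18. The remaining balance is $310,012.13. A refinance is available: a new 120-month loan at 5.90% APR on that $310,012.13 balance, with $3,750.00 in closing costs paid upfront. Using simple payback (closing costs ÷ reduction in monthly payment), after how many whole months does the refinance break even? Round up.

Current payment = 347,250 × 7.4%/12 / (1 − (1+0.0061667)^−120) = $4,103.82.
Refinanced payment = 310,012.13 × 0.0049167 / (1 − (1+0.0049167)^−120) = $3,426.22.
Monthly savings = $4,103.82 − $3,426.22 = $677.60.
Break-even = $3,750.00 / $677.60 = 5.53 → 6 months.

6 months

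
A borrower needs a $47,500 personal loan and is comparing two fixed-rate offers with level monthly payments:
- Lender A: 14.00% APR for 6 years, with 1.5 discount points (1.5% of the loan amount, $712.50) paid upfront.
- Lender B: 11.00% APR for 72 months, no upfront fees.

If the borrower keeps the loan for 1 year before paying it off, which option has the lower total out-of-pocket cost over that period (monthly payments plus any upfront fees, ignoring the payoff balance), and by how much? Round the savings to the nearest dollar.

Lender B by $1,608

Lender A: monthly rate = 14%/12 = 0.0116667; payment = 47,500 × 0.0116667 / (1 − (1+0.0116667)^−72) = $978.77.
Lender B: monthly rate = 11%/12 = 0.0091667; payment = 47,500 × 0.0091667 / (1 − (1+0.0091667)^−72) = $904.12.
Over 12 months: Lender A costs 12 × $978.77 + $712.50 = $12,457.74; Lender B costs 12 × $904.12 = $10,849.44.
Lender B is cheaper by $12,457.74 − $10,849.44 = $1,608.30.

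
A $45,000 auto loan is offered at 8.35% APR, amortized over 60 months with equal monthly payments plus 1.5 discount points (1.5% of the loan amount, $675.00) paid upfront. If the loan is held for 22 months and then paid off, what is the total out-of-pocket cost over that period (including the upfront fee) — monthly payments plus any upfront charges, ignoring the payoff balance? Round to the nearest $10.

Monthly rate = 8.35%/12 = 0.0069583; payment = 45,000 × 0.0069583 / (1 − (1+0.0069583)^−60) = $919.99.
Total outlay = 22 × $919.99 + $675.00 = $20,914.78.

$20,910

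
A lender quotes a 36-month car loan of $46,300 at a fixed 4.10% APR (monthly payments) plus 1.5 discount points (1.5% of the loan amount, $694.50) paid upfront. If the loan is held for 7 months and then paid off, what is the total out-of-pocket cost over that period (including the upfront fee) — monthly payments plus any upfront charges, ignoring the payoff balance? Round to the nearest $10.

At 4.10% the monthly rate is 0.0034167, so the payment is 46,300 × 0.0034167 / (1 − 1.0034167^−36) = $1,369.02.
Total outlay = 7 × $1,369.02 + $694.50 = $10,277.64.

$10,280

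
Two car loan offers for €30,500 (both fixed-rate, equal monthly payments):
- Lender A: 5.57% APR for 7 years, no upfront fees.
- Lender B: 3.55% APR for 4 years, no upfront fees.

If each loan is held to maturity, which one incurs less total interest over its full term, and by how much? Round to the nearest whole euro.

Lender A: monthly rate = 5.57%/12 = 0.0046417; payment = 30,500 × 0.0046417 / (1 − (1+0.0046417)^−84) = €439.30.
Total interest on Lender A = 84 × €439.30 − €30,500 = €6,401.20.
Lender B: at 3.55% the monthly rate is 0.0029583, so the payment is 30,500 × 0.0029583 / (1 − 1.0029583^−48) = €682.54.
Total interest on Lender B = 48 × €682.54 − €30,500 = €2,261.92.
Lender B is lower by €4,139.28.

Lender B by €4,139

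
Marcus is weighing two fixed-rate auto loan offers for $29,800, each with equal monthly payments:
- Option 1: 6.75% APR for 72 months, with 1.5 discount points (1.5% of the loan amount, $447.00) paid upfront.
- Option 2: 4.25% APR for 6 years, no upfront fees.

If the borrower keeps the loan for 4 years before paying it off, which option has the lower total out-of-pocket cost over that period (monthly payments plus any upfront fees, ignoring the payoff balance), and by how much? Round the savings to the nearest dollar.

Option 1: at 6.75% the monthly rate is 0.0056250, so the payment is 29,800 × 0.0056250 / (1 − 1.0056250^−72) = $504.49.
Option 2: monthly rate = 4.25%/12 = 0.0035417; payment = 29,800 × 0.0035417 / (1 − (1+0.0035417)^−72) = $469.63.
Over 48 months: Option 1 costs 48 × $504.49 + $447.00 = $24,662.52; Option 2 costs 48 × $469.63 = $22,542.24.
Option 2 is cheaper by $24,662.52 − $22,542.24 = $2,120.28.

Option 2 by $2,120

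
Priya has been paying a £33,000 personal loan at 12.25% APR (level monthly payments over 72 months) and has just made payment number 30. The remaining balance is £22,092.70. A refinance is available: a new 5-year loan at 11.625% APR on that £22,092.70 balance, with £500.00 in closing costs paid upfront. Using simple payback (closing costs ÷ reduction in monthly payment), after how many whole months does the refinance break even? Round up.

Current payment = 33,000 × 12.25%/12 / (1 − (1+0.0102083)^−72) = £649.45.
Refinanced payment = 22,092.70 × 0.0096875 / (1 − (1+0.0096875)^−60) = £487.26.
Monthly savings = £649.45 − £487.26 = £162.19.
Break-even = £500.00 / £162.19 = 3.08 → 4 months.

4 months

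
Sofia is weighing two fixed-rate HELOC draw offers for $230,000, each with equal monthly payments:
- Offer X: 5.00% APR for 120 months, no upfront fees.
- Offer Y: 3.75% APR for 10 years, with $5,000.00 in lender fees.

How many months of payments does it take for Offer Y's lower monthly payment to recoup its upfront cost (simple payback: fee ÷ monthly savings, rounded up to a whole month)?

Offer X: at 5.00% the monthly rate is 0.0041667, so the payment is 230,000 × 0.0041667 / (1 − 1.0041667^−120) = $2,439.51.
Offer Y: at 3.75% the monthly rate is 0.0031250, so the payment is 230,000 × 0.0031250 / (1 − 1.0031250^−120) = $2,301.41.
Monthly savings = $2,439.51 − $2,301.41 = $138.10.
Break-even = $5,000.00 / $138.10 = 36.21 → 37 months.

37 months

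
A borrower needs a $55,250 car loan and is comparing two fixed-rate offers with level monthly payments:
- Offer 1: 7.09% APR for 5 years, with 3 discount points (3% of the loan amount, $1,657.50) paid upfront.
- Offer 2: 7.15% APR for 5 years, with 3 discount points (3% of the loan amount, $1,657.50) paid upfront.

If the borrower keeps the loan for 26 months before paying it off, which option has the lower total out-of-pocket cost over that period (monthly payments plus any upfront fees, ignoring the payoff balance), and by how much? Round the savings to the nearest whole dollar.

Offer 1 by $41

Offer 1: monthly rate = 7.09%/12 = 0.0059083; payment = 55,250 × 0.0059083 / (1 − (1+0.0059083)^−60) = $1,096.36.
Offer 2: monthly rate = 7.15%/12 = 0.0059583; payment = 55,250 × 0.0059583 / (1 − (1+0.0059583)^−60) = $1,097.93.
Over 26 months: Offer 1 costs 26 × $1,096.36 + $1,657.50 = $30,162.86; Offer 2 costs 26 × $1,097.93 + $1,657.50 = $30,203.68.
Offer 1 is cheaper by $30,203.68 − $30,162.86 = $40.82.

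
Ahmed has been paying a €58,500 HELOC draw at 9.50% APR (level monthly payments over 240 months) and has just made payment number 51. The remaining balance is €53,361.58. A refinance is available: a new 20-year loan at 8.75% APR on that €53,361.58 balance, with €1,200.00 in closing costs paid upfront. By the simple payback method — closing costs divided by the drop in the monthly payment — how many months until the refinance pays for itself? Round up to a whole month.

Current payment = 58,500 × 9.5%/12 / (1 − (1+0.0079167)^−240) = €545.30.
Refinanced payment = 53,361.58 × 0.0072917 / (1 − (1+0.0072917)^−240) = €471.56.
Monthly savings = €545.30 − €471.56 = €73.74.
Break-even = €1,200.00 / €73.74 = 16.27 → 17 months.

17 months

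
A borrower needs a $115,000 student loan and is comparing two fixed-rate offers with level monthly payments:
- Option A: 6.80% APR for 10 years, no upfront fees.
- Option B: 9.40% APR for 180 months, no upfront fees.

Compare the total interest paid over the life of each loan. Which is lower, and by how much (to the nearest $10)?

Option A: at 6.80% the monthly rate is 0.0056667, so the payment is 115,000 × 0.0056667 / (1 − 1.0056667^−120) = $1,323.42.
Total interest on Option A = 120 × $1,323.42 − $115,000 = $43,810.40.
Option B: at 9.40% the monthly rate is 0.0078333, so the payment is 115,000 × 0.0078333 / (1 − 1.0078333^−180) = $1,193.93.
Total interest on Option B = 180 × $1,193.93 − $115,000 = $99,907.40.
Option A is lower by $56,097.00.

Option A by $56,100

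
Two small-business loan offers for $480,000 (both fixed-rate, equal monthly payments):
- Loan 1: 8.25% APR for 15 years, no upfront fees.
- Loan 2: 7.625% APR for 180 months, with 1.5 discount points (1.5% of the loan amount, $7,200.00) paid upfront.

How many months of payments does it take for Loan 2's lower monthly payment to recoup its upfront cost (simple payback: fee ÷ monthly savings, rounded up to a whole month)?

42 months

Loan 1: monthly rate = 8.25%/12 = 0.0068750; payment = 480,000 × 0.0068750 / (1 − (1+0.0068750)^−180) = $4,656.67.
Loan 2: monthly rate = 7.625%/12 = 0.0063542; payment = 480,000 × 0.0063542 / (1 − (1+0.0063542)^−180) = $4,483.82.
Monthly savings = $4,656.67 − $4,483.82 = $172.85.
Break-even = $7,200.00 / $172.85 = 41.65 → 42 months.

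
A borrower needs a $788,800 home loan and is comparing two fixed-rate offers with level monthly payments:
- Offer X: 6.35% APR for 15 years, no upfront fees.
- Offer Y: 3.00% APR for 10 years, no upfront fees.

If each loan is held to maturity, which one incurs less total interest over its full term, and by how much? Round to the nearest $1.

Offer Y by $311,150

Offer X: monthly rate = 6.35%/12 = 0.0052917; payment = 788,800 × 0.0052917 / (1 − (1+0.0052917)^−180) = $6,806.42.
Total interest on Offer X = 180 × $6,806.42 − $788,800 = $436,355.60.
Offer Y: monthly rate = 3%/12 = 0.0025000; payment = 788,800 × 0.0025000 / (1 − (1+0.0025000)^−120) = $7,616.71.
Total interest on Offer Y = 120 × $7,616.71 − $788,800 = $125,205.20.
Offer Y is lower by $311,150.40.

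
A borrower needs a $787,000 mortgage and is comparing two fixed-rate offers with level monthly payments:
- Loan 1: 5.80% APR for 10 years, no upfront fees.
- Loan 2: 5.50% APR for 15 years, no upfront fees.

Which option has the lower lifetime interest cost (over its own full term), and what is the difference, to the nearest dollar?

Loan 1 by $118,463

Loan 1: at 5.80% the monthly rate is 0.0048333, so the payment is 787,000 × 0.0048333 / (1 − 1.0048333^−120) = $8,658.48.
Total interest on Loan 1 = 120 × $8,658.48 − $787,000 = $252,017.60.
Loan 2: monthly rate = 5.5%/12 = 0.0045833; payment = 787,000 × 0.0045833 / (1 − (1+0.0045833)^−180) = $6,430.45.
Total interest on Loan 2 = 180 × $6,430.45 − $787,000 = $370,481.00.
Loan 1 is lower by $118,463.40.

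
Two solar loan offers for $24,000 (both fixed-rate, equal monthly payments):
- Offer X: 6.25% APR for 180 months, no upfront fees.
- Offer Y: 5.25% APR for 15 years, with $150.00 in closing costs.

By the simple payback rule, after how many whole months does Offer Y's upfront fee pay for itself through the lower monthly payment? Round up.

Offer X: at 6.25% the monthly rate is 0.0052083, so the payment is 24,000 × 0.0052083 / (1 − 1.0052083^−180) = $205.78.
Offer Y: monthly rate = 5.25%/12 = 0.0043750; payment = 24,000 × 0.0043750 / (1 − (1+0.0043750)^−180) = $192.93.
Monthly savings = $205.78 − $192.93 = $12.85.
Break-even = $150.00 / $12.85 = 11.67 → 12 months.

12 months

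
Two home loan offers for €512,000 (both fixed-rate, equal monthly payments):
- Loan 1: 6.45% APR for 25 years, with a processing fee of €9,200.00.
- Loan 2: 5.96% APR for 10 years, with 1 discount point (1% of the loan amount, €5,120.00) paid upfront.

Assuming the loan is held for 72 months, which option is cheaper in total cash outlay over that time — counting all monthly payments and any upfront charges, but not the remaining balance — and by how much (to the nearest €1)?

Loan 1: monthly rate = 6.45%/12 = 0.0053750; payment = 512,000 × 0.0053750 / (1 − (1+0.0053750)^−300) = €3,441.08.
Loan 2: at 5.96% the monthly rate is 0.0049667, so the payment is 512,000 × 0.0049667 / (1 − 1.0049667^−120) = €5,673.97.
Over 72 months: Loan 1 costs 72 × €3,441.08 + €9,200.00 = €256,957.76; Loan 2 costs 72 × €5,673.97 + €5,120.00 = €413,645.84.
Loan 1 is cheaper by €413,645.84 − €256,957.76 = €156,688.08.

Loan 1 by €156,688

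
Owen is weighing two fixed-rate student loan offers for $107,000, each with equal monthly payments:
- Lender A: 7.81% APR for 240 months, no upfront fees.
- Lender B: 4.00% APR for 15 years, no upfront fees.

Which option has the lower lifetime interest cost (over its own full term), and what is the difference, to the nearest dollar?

Lender B by $69,307

Lender A: monthly rate = 7.81%/12 = 0.0065083; payment = 107,000 × 0.0065083 / (1 − (1+0.0065083)^−240) = $882.38.
Total interest on Lender A = 240 × $882.38 − $107,000 = $104,771.20.
Lender B: monthly rate = 4%/12 = 0.0033333; payment = 107,000 × 0.0033333 / (1 − (1+0.0033333)^−180) = $791.47.
Total interest on Lender B = 180 × $791.47 − $107,000 = $35,464.60.
Lender B is lower by $69,306.60.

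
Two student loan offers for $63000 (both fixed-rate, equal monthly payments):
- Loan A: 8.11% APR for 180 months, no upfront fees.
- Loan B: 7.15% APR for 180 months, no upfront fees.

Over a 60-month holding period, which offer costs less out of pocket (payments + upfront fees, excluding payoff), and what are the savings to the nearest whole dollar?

Loan B by $2,071

Loan A: at 8.11% the monthly rate is 0.0067583, so the payment is 63,000 × 0.0067583 / (1 − 1.0067583^−180) = $606.07.
Loan B: monthly rate = 7.15%/12 = 0.0059583; payment = 63,000 × 0.0059583 / (1 − (1+0.0059583)^−180) = $571.56.
Over 60 months: Loan A costs 60 × $606.07 = $36,364.20; Loan B costs 60 × $571.56 = $34,293.60.
Loan B is cheaper by $36,364.20 − $34,293.60 = $2,070.60.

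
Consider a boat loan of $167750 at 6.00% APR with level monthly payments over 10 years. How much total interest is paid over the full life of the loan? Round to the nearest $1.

At 6.00% the monthly rate is 0.0050000, so the payment is 167,750 × 0.0050000 / (1 − 1.0050000^−120) = $1,862.37.
Total paid = 120 × $1,862.37 = $223,484.40; interest = $223,484.40 − $167,750 = $55,734.40.

$55,734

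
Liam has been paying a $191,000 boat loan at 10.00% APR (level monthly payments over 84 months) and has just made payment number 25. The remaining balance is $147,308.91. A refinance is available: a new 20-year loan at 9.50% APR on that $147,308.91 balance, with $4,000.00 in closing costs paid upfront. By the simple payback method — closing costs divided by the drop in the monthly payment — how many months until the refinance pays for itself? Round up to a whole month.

3 months

Current payment = 191,000 × 10%/12 / (1 − (1+0.0083333)^−84) = $3,170.83.
Refinanced payment = 147,308.91 × 0.0079167 / (1 − (1+0.0079167)^−240) = $1,373.11.
Monthly savings = $3,170.83 − $1,373.11 = $1,797.72.
Break-even = $4,000.00 / $1,797.72 = 2.23 → 3 months.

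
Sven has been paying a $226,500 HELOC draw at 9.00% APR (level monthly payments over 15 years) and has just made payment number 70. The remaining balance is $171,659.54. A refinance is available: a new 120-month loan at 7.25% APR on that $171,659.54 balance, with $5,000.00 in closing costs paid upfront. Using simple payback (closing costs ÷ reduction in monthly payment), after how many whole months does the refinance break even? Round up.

18 months

Current payment = 226,500 × 9%/12 / (1 − (1+0.0075000)^−180) = $2,297.31.
Refinanced payment = 171,659.54 × 0.0060417 / (1 − (1+0.0060417)^−120) = $2,015.30.
Monthly savings = $2,297.31 − $2,015.30 = $282.01.
Break-even = $5,000.00 / $282.01 = 17.73 → 18 months.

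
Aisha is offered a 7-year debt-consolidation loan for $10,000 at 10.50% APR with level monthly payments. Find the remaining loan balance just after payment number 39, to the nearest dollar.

$6,249

With monthly rate i = 10.5%/12 = 0.0087500, the balance after k of n payments is P · [(1+i)^n − (1+i)^k] / [(1+i)^n − 1].
(1+0.0087500)^84 = 2.07882537 and (1+0.0087500)^39 = 1.40461843, so the balance is 10,000 × (2.07882537 − 1.40461843) / (2.07882537 − 1) = $6,249.45.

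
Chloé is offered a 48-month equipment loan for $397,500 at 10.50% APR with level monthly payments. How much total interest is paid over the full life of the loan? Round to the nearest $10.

At 10.50% the monthly rate is 0.0087500, so the payment is 397,500 × 0.0087500 / (1 − 1.0087500^−48) = $10,177.34.
Total paid = 48 × $10,177.34 = $488,512.32; interest = $488,512.32 − $397,500 = $91,012.32.

$91,010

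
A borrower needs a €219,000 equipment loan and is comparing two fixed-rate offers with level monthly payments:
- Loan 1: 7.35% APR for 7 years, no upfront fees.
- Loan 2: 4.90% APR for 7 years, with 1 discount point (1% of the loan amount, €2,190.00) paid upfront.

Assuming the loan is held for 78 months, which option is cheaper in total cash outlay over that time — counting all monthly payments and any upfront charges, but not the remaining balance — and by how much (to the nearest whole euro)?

Loan 1: monthly rate = 7.35%/12 = 0.0061250; payment = 219,000 × 0.0061250 / (1 − (1+0.0061250)^−84) = €3,342.89.
Loan 2: monthly rate = 4.9%/12 = 0.0040833; payment = 219,000 × 0.0040833 / (1 − (1+0.0040833)^−84) = €3,085.05.
Over 78 months: Loan 1 costs 78 × €3,342.89 = €260,745.42; Loan 2 costs 78 × €3,085.05 + €2,190.00 = €242,823.90.
Loan 2 is cheaper by €260,745.42 − €242,823.90 = €17,921.52.

Loan 2 by €17,922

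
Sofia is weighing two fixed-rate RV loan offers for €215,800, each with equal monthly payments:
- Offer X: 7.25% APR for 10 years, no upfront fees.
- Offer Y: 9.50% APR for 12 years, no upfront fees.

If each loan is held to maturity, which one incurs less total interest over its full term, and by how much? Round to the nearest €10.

Offer X by €58,430

Offer X: monthly rate = 7.25%/12 = 0.0060417; payment = 215,800 × 0.0060417 / (1 − (1+0.0060417)^−120) = €2,533.51.
Total interest on Offer X = 120 × €2,533.51 − €215,800 = €88,221.20.
Offer Y: at 9.50% the monthly rate is 0.0079167, so the payment is 215,800 × 0.0079167 / (1 − 1.0079167^−144) = €2,517.03.
Total interest on Offer Y = 144 × €2,517.03 − €215,800 = €146,652.32.
Offer X is lower by €58,431.12.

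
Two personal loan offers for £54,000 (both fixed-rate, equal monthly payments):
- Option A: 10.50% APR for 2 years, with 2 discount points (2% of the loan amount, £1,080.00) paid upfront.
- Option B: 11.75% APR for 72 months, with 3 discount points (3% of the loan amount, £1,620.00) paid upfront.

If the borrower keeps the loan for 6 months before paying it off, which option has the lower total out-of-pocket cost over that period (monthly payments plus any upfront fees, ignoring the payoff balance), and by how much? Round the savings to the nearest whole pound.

Option B by £8,194

Option A: monthly rate = 10.5%/12 = 0.0087500; payment = 54,000 × 0.0087500 / (1 − (1+0.0087500)^−24) = £2,504.31.
Option B: at 11.75% the monthly rate is 0.0097917, so the payment is 54,000 × 0.0097917 / (1 − 1.0097917^−72) = £1,048.70.
Over 6 months: Option A costs 6 × £2,504.31 + £1,080.00 = £16,105.86; Option B costs 6 × £1,048.70 + £1,620.00 = £7,912.20.
Option B is cheaper by £16,105.86 − £7,912.20 = £8,193.66.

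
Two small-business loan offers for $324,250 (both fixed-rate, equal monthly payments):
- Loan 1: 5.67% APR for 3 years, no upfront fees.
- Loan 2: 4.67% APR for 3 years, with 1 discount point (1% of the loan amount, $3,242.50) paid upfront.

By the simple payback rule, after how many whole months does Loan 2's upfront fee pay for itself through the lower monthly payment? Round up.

23 months

Loan 1: monthly rate = 5.67%/12 = 0.0047250; payment = 324,250 × 0.0047250 / (1 − (1+0.0047250)^−36) = $9,815.90.
Loan 2: monthly rate = 4.67%/12 = 0.0038917; payment = 324,250 × 0.0038917 / (1 − (1+0.0038917)^−36) = $9,670.09.
Monthly savings = $9,815.90 − $9,670.09 = $145.81.
Break-even = $3,242.50 / $145.81 = 22.24 → 23 months.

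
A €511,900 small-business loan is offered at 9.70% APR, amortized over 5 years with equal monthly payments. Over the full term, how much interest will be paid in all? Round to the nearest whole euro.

€136,157

At 9.70% the monthly rate is 0.0080833, so the payment is 511,900 × 0.0080833 / (1 − 1.0080833^−60) = €10,800.95.
Total paid = 60 × €10,800.95 = €648,057.00; interest = €648,057.00 − €511,900 = €136,157.00.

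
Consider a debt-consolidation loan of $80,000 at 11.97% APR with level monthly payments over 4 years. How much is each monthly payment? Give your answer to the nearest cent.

Monthly rate = 11.97%/12 = 0.0099750; payment = 80,000 × 0.0099750 / (1 − (1+0.0099750)^−48) = $2,105.53.

$2,105.53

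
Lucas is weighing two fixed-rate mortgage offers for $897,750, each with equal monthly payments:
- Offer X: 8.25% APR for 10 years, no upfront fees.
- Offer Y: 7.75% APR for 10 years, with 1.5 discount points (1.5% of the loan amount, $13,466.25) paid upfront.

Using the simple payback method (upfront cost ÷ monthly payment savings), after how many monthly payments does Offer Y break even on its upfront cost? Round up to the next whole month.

57 months

Offer X: at 8.25% the monthly rate is 0.0068750, so the payment is 897,750 × 0.0068750 / (1 − 1.0068750^−120) = $11,011.14.
Offer Y: at 7.75% the monthly rate is 0.0064583, so the payment is 897,750 × 0.0064583 / (1 − 1.0064583^−120) = $10,773.95.
Monthly savings = $11,011.14 − $10,773.95 = $237.19.
Break-even = $13,466.25 / $237.19 = 56.77 → 57 months.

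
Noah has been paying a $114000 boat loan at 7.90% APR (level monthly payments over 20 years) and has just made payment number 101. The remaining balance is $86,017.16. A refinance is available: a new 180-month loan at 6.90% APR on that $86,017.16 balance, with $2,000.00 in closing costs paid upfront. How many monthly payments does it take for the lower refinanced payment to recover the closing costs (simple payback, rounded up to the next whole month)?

12 months

Current payment = 114,000 × 7.9%/12 / (1 − (1+0.0065833)^−240) = $946.46.
Refinanced payment = 86,017.16 × 0.0057500 / (1 − (1+0.0057500)^−180) = $768.35.
Monthly savings = $946.46 − $768.35 = $178.11.
Break-even = $2,000.00 / $178.11 = 11.23 → 12 months.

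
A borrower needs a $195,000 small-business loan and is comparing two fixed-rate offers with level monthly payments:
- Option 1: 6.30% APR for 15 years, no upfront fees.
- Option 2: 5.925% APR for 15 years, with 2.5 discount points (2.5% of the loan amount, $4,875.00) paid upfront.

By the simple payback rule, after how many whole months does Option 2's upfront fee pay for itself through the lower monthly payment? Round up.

123 months

Option 1: monthly rate = 6.3%/12 = 0.0052500; payment = 195,000 × 0.0052500 / (1 − (1+0.0052500)^−180) = $1,677.29.
Option 2: at 5.925% the monthly rate is 0.0049375, so the payment is 195,000 × 0.0049375 / (1 − 1.0049375^−180) = $1,637.63.
Monthly savings = $1,677.29 − $1,637.63 = $39.66.
Break-even = $4,875.00 / $39.66 = 122.92 → 123 months.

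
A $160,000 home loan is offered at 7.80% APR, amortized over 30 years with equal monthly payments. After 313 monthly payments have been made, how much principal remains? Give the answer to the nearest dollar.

With monthly rate i = 7.8%/12 = 0.0065000, the balance after k of n payments is P · [(1+i)^n − (1+i)^k] / [(1+i)^n − 1].
(1+0.0065000)^360 = 10.30292458 and (1+0.0065000)^313 = 7.59823808, so the balance is 160,000 × (10.30292458 − 7.59823808) / (10.30292458 − 1) = $46,517.61.

$46,518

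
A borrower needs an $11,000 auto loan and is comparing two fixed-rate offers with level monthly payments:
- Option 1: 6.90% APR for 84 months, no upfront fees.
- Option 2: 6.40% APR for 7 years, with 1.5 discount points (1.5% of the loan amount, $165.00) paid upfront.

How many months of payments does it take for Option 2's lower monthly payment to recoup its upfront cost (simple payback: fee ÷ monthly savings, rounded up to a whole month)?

62 months

Option 1: monthly rate = 6.9%/12 = 0.0057500; payment = 11,000 × 0.0057500 / (1 − (1+0.0057500)^−84) = $165.48.
Option 2: at 6.40% the monthly rate is 0.0053333, so the payment is 11,000 × 0.0053333 / (1 − 1.0053333^−84) = $162.81.
Monthly savings = $165.48 − $162.81 = $2.67.
Break-even = $165.00 / $2.67 = 61.80 → 62 months.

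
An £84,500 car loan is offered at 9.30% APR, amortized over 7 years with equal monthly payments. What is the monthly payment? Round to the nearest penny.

Monthly rate = 9.3%/12 = 0.0077500; payment = 84,500 × 0.0077500 / (1 − (1+0.0077500)^−84) = £1,372.43.

£1,372.43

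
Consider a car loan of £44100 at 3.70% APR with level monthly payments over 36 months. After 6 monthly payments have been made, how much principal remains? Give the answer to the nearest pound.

£37,085

With monthly rate i = 3.7%/12 = 0.0030833, the balance after k of n payments is P · [(1+i)^n − (1+i)^k] / [(1+i)^n − 1].
(1+0.0030833)^36 = 1.11720410 and (1+0.0030833)^6 = 1.01864319, so the balance is 44,100 × (1.11720410 − 1.01864319) / (1.11720410 − 1) = £37,085.19.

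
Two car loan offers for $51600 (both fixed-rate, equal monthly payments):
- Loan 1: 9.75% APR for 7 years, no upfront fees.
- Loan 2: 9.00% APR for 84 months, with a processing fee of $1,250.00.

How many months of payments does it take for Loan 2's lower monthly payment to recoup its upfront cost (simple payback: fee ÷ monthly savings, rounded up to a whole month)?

64 months

Loan 1: at 9.75% the monthly rate is 0.0081250, so the payment is 51,600 × 0.0081250 / (1 − 1.0081250^−84) = $849.97.
Loan 2: at 9.00% the monthly rate is 0.0075000, so the payment is 51,600 × 0.0075000 / (1 − 1.0075000^−84) = $830.20.
Monthly savings = $849.97 − $830.20 = $19.77.
Break-even = $1,250.00 / $19.77 = 63.23 → 64 months.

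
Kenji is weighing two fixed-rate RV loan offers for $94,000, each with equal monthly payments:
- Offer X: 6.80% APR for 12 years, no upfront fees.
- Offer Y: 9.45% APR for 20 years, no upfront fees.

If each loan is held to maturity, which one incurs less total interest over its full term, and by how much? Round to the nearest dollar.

Offer X by $71,790

Offer X: monthly rate = 6.8%/12 = 0.0056667; payment = 94,000 × 0.0056667 / (1 − (1+0.0056667)^−144) = $956.69.
Total interest on Offer X = 144 × $956.69 − $94,000 = $43,763.36.
Offer Y: monthly rate = 9.45%/12 = 0.0078750; payment = 94,000 × 0.0078750 / (1 − (1+0.0078750)^−240) = $873.14.
Total interest on Offer Y = 240 × $873.14 − $94,000 = $115,553.60.
Offer X is lower by $71,790.24.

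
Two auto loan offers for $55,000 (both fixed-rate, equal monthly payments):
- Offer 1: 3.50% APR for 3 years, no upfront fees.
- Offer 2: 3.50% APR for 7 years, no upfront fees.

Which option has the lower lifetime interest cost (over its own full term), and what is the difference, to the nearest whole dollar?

Offer 1: at 3.50% the monthly rate is 0.0029167, so the payment is 55,000 × 0.0029167 / (1 − 1.0029167^−36) = $1,611.61.
Total interest on Offer 1 = 36 × $1,611.61 − $55,000 = $3,017.96.
Offer 2: at 3.50% the monthly rate is 0.0029167, so the payment is 55,000 × 0.0029167 / (1 − 1.0029167^−84) = $739.19.
Total interest on Offer 2 = 84 × $739.19 − $55,000 = $7,091.96.
Offer 1 is lower by $4,074.00.

Offer 1 by $4,074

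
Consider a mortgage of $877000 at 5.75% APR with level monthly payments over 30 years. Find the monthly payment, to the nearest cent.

$5,117.93

At 5.75% the monthly rate is 0.0047917, so the payment is 877,000 × 0.0047917 / (1 − 1.0047917^−360) = $5,117.93.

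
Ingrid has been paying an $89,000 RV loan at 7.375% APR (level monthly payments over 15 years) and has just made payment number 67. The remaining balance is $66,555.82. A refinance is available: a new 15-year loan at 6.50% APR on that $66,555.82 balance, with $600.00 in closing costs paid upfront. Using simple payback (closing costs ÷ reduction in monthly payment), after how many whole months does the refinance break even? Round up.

Current payment = 89,000 × 7.375%/12 / (1 − (1+0.0061458)^−180) = $818.73.
Refinanced payment = 66,555.82 × 0.0054167 / (1 − (1+0.0054167)^−180) = $579.77.
Monthly savings = $818.73 − $579.77 = $238.96.
Break-even = $600.00 / $238.96 = 2.51 → 3 months.

3 months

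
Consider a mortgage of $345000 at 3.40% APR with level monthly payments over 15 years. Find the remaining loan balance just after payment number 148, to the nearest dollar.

With monthly rate i = 3.4%/12 = 0.0028333, the balance after k of n payments is P · [(1+i)^n − (1+i)^k] / [(1+i)^n − 1].
(1+0.0028333)^180 = 1.66409072 and (1+0.0028333)^148 = 1.52004570, so the balance is 345,000 × (1.66409072 − 1.52004570) / (1.66409072 − 1) = $74,832.45.

$74,832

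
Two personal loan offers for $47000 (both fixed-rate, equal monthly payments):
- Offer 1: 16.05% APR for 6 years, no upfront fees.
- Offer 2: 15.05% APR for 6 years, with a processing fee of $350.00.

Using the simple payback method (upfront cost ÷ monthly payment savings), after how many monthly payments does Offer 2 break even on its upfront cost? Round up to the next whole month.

Offer 1: at 16.05% the monthly rate is 0.0133750, so the payment is 47,000 × 0.0133750 / (1 − 1.0133750^−72) = $1,020.81.
Offer 2: monthly rate = 15.05%/12 = 0.0125417; payment = 47,000 × 0.0125417 / (1 − (1+0.0125417)^−72) = $995.09.
Monthly savings = $1,020.81 − $995.09 = $25.72.
Break-even = $350.00 / $25.72 = 13.61 → 14 months.

14 months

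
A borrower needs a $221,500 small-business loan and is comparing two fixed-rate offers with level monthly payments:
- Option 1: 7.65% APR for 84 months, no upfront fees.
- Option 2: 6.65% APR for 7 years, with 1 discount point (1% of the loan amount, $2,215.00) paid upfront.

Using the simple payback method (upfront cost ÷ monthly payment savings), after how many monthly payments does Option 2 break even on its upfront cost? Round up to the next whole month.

Option 1: monthly rate = 7.65%/12 = 0.0063750; payment = 221,500 × 0.0063750 / (1 − (1+0.0063750)^−84) = $3,413.85.
Option 2: at 6.65% the monthly rate is 0.0055417, so the payment is 221,500 × 0.0055417 / (1 − 1.0055417^−84) = $3,305.26.
Monthly savings = $3,413.85 − $3,305.26 = $108.59.
Break-even = $2,215.00 / $108.59 = 20.40 → 21 months.

21 months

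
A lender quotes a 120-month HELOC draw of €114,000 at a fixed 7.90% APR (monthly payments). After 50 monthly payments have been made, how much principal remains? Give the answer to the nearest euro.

With monthly rate i = 7.9%/12 = 0.0065833, the balance after k of n payments is P · [(1+i)^n − (1+i)^k] / [(1+i)^n − 1].
(1+0.0065833)^120 = 2.19769908 and (1+0.0065833)^50 = 1.38831099, so the balance is 114,000 × (2.19769908 − 1.38831099) / (2.19769908 − 1) = €77,039.59.

€77,040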